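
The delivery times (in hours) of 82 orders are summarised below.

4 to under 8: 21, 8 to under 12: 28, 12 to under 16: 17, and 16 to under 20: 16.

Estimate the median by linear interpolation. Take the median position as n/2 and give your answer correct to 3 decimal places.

10.857

Cumulative frequencies: 21, 49, 66, 82
n = 82; position = n/2 = 41.
This falls in the class 8 to under 12: L = 8, F = 21, f = 28, h = 4.
Median ≈ 8 + ((41 − 21) / 28) × 4 = 10.8571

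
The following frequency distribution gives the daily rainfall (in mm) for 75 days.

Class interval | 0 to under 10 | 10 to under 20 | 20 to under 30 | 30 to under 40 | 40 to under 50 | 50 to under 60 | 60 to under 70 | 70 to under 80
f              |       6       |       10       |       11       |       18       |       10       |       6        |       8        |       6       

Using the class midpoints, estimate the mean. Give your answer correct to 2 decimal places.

Midpoints: 5, 15, 25, 35, 45, 55, 65, 75
Σfm = 6×5 + 10×15 + 11×25 + 18×35 + 10×45 + 6×55 + 8×65 + 6×75 = 2835
n = Σf = 75
Mean = 2835 / 75 = 37.8000

37.80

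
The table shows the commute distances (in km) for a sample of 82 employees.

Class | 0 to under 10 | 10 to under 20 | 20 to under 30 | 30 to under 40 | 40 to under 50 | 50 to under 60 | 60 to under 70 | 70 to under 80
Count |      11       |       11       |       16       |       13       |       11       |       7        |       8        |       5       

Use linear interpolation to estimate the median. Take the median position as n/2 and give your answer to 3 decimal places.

Cumulative frequencies: 11, 22, 38, 51, 62, 69, 77, 82
n = 82; position = n/2 = 41.
This falls in the class 30 to under 40: L = 30, F = 38, f = 13, h = 10.
Median ≈ 30 + ((41 − 38) / 13) × 10 = 32.3077

32.308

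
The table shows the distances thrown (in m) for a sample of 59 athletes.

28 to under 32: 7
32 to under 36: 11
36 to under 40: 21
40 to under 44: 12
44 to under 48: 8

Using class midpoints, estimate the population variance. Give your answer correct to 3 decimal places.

22.467

Midpoints: 30, 34, 38, 42, 46
n = 59, Σfm = 2254, mean = 38.2034
Σfm² = 87436
Σf(m − x̄)² = Σfm² − (Σfm)²/n = 87436 − 2254²/59 = 1325.5593
Population variance = 1325.5593 / 59 = 22.4671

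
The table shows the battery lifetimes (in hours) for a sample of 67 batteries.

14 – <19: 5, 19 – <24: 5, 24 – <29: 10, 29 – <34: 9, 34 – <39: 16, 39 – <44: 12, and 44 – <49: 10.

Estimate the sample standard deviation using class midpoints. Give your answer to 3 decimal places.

8.934

Midpoints: 16.5, 21.5, 26.5, 31.5, 36.5, 41.5, 46.5
n = 67, Σfm = 2285.5, mean = 34.1119
Σfm² = 83230.75
Σf(m − x̄)² = Σfm² − (Σfm)²/n = 83230.75 − 2285.5²/67 = 5267.9104
Sample variance = 5267.9104 / 66 = 79.8168
Standard deviation = √79.8168 = 8.9340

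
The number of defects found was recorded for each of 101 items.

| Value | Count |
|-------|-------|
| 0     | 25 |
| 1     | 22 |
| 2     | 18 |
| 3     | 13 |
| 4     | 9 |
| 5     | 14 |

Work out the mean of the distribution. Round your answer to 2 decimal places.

Values: 0, 1, 2, 3, 4, 5
Σfx = 25×0 + 22×1 + 18×2 + 13×3 + 9×4 + 14×5 = 203
n = Σf = 101
Mean = 203 / 101 = 2.0099

2.01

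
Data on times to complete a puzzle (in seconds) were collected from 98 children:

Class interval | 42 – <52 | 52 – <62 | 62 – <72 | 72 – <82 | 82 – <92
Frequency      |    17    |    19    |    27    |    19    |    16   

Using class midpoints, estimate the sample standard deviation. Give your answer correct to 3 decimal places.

Midpoints: 47, 57, 67, 77, 87
n = 98, Σfm = 6546, mean = 66.7959
Σfm² = 454242
Σf(m − x̄)² = Σfm² − (Σfm)²/n = 454242 − 6546²/98 = 16995.9184
Sample variance = 16995.9184 / 97 = 175.2157
Standard deviation = √175.2157 = 13.2369

13.237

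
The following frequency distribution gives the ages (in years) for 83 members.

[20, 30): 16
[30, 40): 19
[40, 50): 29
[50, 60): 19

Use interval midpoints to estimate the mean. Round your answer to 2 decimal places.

Midpoints: 25, 35, 45, 55
Σfm = 16×25 + 19×35 + 29×45 + 19×55 = 3415
n = Σf = 83
Mean = 3415 / 83 = 41.1446

41.14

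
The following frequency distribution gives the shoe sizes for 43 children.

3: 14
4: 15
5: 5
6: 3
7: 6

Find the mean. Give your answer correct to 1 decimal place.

Values: 3, 4, 5, 6, 7
Σfx = 14×3 + 15×4 + 5×5 + 3×6 + 6×7 = 187
n = Σf = 43
Mean = 187 / 43 = 4.3488

4.3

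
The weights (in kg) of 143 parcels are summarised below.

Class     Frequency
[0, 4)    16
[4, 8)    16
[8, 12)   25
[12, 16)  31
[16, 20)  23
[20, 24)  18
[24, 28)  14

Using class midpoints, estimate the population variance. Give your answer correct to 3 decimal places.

Midpoints: 2, 6, 10, 14, 18, 22, 26
n = 143, Σfm = 1986, mean = 13.8881
Σfm² = 34844
Σf(m − x̄)² = Σfm² − (Σfm)²/n = 34844 − 1986²/143 = 7262.2098
Population variance = 7262.2098 / 143 = 50.7847

50.785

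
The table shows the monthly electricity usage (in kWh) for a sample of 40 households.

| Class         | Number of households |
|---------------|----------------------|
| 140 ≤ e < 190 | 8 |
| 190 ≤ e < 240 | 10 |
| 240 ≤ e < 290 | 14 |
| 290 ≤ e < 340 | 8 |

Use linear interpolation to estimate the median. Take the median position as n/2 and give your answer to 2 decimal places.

247.14

Cumulative frequencies: 8, 18, 32, 40
n = 40; position = n/2 = 20.
This falls in the class 240 ≤ e < 290: L = 240, F = 18, f = 14, h = 50.
Median ≈ 240 + ((20 − 18) / 14) × 50 = 247.1429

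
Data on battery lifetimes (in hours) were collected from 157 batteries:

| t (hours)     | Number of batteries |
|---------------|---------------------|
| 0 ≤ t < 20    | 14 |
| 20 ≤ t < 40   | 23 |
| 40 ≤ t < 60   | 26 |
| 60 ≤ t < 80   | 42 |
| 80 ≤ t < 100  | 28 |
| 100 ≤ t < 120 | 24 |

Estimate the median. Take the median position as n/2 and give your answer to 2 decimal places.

Cumulative frequencies: 14, 37, 63, 105, 133, 157
n = 157; position = n/2 = 78.5.
This falls in the class 60 ≤ t < 80: L = 60, F = 63, f = 42, h = 20.
Median ≈ 60 + ((78.5 − 63) / 42) × 20 = 67.3810

67.38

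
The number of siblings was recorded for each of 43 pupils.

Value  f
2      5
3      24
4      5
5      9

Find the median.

3

Cumulative frequencies: 5, 29, 34, 43
n = 43, so the median is the value in position (n+1)/2 = 22.
Position 22 falls at value 3.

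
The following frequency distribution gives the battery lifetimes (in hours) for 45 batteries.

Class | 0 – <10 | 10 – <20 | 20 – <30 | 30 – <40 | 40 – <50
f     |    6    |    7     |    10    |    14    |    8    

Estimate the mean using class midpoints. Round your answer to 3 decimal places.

27.444

Midpoints: 5, 15, 25, 35, 45
Σfm = 6×5 + 7×15 + 10×25 + 14×35 + 8×45 = 1235
n = Σf = 45
Mean = 1235 / 45 = 27.4444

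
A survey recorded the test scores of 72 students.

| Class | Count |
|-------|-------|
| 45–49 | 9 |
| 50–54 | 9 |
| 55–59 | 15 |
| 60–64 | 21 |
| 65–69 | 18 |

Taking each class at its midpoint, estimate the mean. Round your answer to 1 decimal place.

59.1

Midpoints: 47, 52, 57, 62, 67
Σfm = 9×47 + 9×52 + 15×57 + 21×62 + 18×67 = 4254
n = Σf = 72
Mean = 4254 / 72 = 59.0833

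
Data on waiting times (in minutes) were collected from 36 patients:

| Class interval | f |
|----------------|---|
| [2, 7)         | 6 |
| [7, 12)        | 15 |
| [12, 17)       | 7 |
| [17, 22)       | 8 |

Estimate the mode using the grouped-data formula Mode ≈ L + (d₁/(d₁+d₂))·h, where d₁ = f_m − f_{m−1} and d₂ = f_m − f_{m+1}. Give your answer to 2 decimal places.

Modal class: [7, 12) (highest frequency 15).
d₁ = 15 − 6 = 9, d₂ = 15 − 7 = 8
Mode ≈ 7 + (9/(9+8)) × 5 = 7 + 2.6471 = 9.6471

9.65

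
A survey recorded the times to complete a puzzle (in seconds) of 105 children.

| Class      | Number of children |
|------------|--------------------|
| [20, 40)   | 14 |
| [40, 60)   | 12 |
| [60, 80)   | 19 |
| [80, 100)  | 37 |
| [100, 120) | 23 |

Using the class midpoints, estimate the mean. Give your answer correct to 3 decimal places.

Midpoints: 30, 50, 70, 90, 110
Σfm = 14×30 + 12×50 + 19×70 + 37×90 + 23×110 = 8210
n = Σf = 105
Mean = 8210 / 105 = 78.1905

78.190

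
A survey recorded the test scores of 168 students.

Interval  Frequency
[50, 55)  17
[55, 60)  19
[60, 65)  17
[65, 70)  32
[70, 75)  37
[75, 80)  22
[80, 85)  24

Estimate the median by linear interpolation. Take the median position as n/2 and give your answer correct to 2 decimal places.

69.84

Cumulative frequencies: 17, 36, 53, 85, 122, 144, 168
n = 168; position = n/2 = 84.
This falls in the class [65, 70): L = 65, F = 53, f = 32, h = 5.
Median ≈ 65 + ((84 − 53) / 32) × 5 = 69.8438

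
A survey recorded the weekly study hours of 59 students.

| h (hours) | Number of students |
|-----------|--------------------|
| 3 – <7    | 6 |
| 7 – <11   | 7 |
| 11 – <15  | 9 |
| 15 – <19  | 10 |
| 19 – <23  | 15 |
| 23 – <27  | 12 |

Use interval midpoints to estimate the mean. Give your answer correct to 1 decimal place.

16.9

Midpoints: 5, 9, 13, 17, 21, 25
Σfm = 6×5 + 7×9 + 9×13 + 10×17 + 15×21 + 12×25 = 995
n = Σf = 59
Mean = 995 / 59 = 16.8644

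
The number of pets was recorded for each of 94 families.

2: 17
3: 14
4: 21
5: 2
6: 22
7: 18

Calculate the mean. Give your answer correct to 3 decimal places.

4.553

Values: 2, 3, 4, 5, 6, 7
Σfx = 17×2 + 14×3 + 21×4 + 2×5 + 22×6 + 18×7 = 428
n = Σf = 94
Mean = 428 / 94 = 4.5532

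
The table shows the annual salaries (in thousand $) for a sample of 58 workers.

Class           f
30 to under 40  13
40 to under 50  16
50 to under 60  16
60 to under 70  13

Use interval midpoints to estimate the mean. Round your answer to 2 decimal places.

Midpoints: 35, 45, 55, 65
Σfm = 13×35 + 16×45 + 16×55 + 13×65 = 2900
n = Σf = 58
Mean = 2900 / 58 = 50.0000

50.00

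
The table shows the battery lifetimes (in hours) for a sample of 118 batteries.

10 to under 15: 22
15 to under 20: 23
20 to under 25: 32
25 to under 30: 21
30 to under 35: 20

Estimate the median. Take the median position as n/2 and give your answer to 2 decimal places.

22.19

Cumulative frequencies: 22, 45, 77, 98, 118
n = 118; position = n/2 = 59.
This falls in the class 20 to under 25: L = 20, F = 45, f = 32, h = 5.
Median ≈ 20 + ((59 − 45) / 32) × 5 = 22.1875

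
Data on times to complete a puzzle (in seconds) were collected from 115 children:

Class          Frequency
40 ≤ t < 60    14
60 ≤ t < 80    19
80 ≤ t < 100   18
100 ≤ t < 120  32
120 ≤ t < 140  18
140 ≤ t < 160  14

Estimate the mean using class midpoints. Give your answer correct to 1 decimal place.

101.0

Midpoints: 50, 70, 90, 110, 130, 150
Σfm = 14×50 + 19×70 + 18×90 + 32×110 + 18×130 + 14×150 = 11610
n = Σf = 115
Mean = 11610 / 115 = 100.9565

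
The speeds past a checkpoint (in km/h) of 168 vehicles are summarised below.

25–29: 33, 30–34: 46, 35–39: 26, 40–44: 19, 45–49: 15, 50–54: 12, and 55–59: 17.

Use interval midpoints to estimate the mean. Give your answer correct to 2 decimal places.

Midpoints: 27, 32, 37, 42, 47, 52, 57
Σfm = 33×27 + 46×32 + 26×37 + 19×42 + 15×47 + 12×52 + 17×57 = 6421
n = Σf = 168
Mean = 6421 / 168 = 38.2202

38.22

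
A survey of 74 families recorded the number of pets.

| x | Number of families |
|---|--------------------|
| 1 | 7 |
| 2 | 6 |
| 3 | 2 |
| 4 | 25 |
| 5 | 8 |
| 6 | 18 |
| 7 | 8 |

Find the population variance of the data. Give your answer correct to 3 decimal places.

Values: 1, 2, 3, 4, 5, 6, 7
n = 74, Σfx = 329, mean = 4.4459
Σfx² = 1689
Σf(x − x̄)² = Σfx² − (Σfx)²/n = 1689 − 329²/74 = 226.2838
Population variance = 226.2838 / 74 = 3.0579

3.058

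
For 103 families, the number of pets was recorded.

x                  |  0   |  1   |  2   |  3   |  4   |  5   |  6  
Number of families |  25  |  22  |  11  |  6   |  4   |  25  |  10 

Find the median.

Cumulative frequencies: 25, 47, 58, 64, 68, 93, 103
n = 103, so the median is the value in position (n+1)/2 = 52.
Position 52 falls at value 2.

2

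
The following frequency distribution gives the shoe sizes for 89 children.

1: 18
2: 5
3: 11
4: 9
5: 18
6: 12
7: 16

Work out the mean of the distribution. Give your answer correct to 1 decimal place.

4.2

Values: 1, 2, 3, 4, 5, 6, 7
Σfx = 18×1 + 5×2 + 11×3 + 9×4 + 18×5 + 12×6 + 16×7 = 371
n = Σf = 89
Mean = 371 / 89 = 4.1685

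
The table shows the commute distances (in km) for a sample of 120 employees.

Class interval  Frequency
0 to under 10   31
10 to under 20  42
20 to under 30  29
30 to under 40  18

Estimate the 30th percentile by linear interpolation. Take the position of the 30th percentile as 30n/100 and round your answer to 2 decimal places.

11.19

Cumulative frequencies: 31, 73, 102, 120
n = 120; position = 30n/100 = 36.
This falls in the class 10 to under 20: L = 10, F = 31, f = 42, h = 10.
30th percentile ≈ 10 + ((36 − 31) / 42) × 10 = 11.1905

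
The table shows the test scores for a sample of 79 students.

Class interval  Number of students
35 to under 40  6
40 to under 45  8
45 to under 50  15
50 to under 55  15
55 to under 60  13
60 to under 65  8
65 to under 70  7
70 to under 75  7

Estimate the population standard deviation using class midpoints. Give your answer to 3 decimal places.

Midpoints: 37.5, 42.5, 47.5, 52.5, 57.5, 62.5, 67.5, 72.5
n = 79, Σfm = 4292.5, mean = 54.3354
Σfm² = 240993.75
Σf(m − x̄)² = Σfm² − (Σfm)²/n = 240993.75 − 4292.5²/79 = 7758.8608
Population variance = 7758.8608 / 79 = 98.2134
Standard deviation = √98.2134 = 9.9103

9.910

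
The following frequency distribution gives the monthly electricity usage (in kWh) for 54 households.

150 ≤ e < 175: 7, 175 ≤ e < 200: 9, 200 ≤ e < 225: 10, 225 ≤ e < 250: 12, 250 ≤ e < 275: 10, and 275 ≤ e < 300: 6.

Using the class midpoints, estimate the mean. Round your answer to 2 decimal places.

225.00

Midpoints: 162.5, 187.5, 212.5, 237.5, 262.5, 287.5
Σfm = 7×162.5 + 9×187.5 + 10×212.5 + 12×237.5 + 10×262.5 + 6×287.5 = 12150
n = Σf = 54
Mean = 12150 / 54 = 225.0000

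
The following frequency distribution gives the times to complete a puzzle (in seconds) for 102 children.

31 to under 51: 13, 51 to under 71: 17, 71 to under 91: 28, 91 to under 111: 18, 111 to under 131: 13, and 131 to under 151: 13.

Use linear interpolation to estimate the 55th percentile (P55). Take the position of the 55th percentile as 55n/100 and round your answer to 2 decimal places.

Cumulative frequencies: 13, 30, 58, 76, 89, 102
n = 102; position = 55n/100 = 56.1.
This falls in the class 71 to under 91: L = 71, F = 30, f = 28, h = 20.
55th percentile ≈ 71 + ((56.1 − 30) / 28) × 20 = 89.6429

89.64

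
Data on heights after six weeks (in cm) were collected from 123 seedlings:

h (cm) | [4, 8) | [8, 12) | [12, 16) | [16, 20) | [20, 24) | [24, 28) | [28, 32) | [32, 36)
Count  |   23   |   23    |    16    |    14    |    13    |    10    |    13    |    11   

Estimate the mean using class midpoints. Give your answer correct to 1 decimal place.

Midpoints: 6, 10, 14, 18, 22, 26, 30, 34
Σfm = 23×6 + 23×10 + 16×14 + 14×18 + 13×22 + 10×26 + 13×30 + 11×34 = 2154
n = Σf = 123
Mean = 2154 / 123 = 17.5122

17.5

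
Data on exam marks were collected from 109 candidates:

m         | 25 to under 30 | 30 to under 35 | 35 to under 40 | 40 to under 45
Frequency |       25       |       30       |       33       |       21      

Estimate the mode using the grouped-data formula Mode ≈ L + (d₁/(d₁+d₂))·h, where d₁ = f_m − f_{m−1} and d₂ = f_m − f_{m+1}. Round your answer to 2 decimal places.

Modal class: 35 to under 40 (highest frequency 33).
d₁ = 33 − 30 = 3, d₂ = 33 − 21 = 12
Mode ≈ 35 + (3/(3+12)) × 5 = 35 + 1.0000 = 36.0000

36.00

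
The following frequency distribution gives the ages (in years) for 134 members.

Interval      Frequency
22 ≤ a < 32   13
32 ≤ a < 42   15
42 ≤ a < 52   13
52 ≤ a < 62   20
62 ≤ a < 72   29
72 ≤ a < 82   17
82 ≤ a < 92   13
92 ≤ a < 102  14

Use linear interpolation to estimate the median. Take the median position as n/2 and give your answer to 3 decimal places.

64.069

Cumulative frequencies: 13, 28, 41, 61, 90, 107, 120, 134
n = 134; position = n/2 = 67.
This falls in the class 62 ≤ a < 72: L = 62, F = 61, f = 29, h = 10.
Median ≈ 62 + ((67 − 61) / 29) × 10 = 64.0690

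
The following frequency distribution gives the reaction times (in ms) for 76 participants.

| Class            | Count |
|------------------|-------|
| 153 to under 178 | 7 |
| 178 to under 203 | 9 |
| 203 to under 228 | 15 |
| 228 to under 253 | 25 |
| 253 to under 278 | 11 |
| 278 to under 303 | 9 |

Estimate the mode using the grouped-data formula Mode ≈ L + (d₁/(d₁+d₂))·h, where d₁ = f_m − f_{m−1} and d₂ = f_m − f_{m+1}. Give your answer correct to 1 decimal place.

Modal class: 228 to under 253 (highest frequency 25).
d₁ = 25 − 15 = 10, d₂ = 25 − 11 = 14
Mode ≈ 228 + (10/(10+14)) × 25 = 228 + 10.4167 = 238.4167

238.4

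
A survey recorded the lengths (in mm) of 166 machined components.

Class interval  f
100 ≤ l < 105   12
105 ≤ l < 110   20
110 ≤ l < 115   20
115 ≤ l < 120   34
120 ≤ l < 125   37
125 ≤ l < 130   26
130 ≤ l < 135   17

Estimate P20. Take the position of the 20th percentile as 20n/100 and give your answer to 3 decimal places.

110.300

Cumulative frequencies: 12, 32, 52, 86, 123, 149, 166
n = 166; position = 20n/100 = 33.2.
This falls in the class 110 ≤ l < 115: L = 110, F = 32, f = 20, h = 5.
20th percentile ≈ 110 + ((33.2 − 32) / 20) × 5 = 110.3000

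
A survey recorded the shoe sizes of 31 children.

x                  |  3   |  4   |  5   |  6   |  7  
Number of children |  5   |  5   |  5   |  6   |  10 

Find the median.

Cumulative frequencies: 5, 10, 15, 21, 31
n = 31, so the median is the value in position (n+1)/2 = 16.
Position 16 falls at value 6.

6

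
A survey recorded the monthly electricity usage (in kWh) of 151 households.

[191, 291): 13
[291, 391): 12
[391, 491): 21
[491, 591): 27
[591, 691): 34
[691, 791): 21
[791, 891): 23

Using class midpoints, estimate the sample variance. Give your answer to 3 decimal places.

32423.841

Midpoints: 241, 341, 441, 541, 641, 741, 841
n = 151, Σfm = 87791, mean = 581.3974
Σfm² = 55905031
Σf(m − x̄)² = Σfm² − (Σfm)²/n = 55905031 − 87791²/151 = 4863576.1589
Sample variance = 4863576.1589 / 150 = 32423.8411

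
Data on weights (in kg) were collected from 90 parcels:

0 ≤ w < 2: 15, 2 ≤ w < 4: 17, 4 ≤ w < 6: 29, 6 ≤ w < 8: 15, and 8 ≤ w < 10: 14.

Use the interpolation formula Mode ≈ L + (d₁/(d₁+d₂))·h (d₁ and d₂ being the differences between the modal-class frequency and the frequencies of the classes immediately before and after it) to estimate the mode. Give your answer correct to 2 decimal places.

Modal class: 4 ≤ w < 6 (highest frequency 29).
d₁ = 29 − 17 = 12, d₂ = 29 − 15 = 14
Mode ≈ 4 + (12/(12+14)) × 2 = 4 + 0.9231 = 4.9231

4.92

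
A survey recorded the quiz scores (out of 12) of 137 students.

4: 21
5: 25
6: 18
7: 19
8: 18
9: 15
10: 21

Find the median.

7

Cumulative frequencies: 21, 46, 64, 83, 101, 116, 137
n = 137, so the median is the value in position (n+1)/2 = 69.
Position 69 falls at value 7.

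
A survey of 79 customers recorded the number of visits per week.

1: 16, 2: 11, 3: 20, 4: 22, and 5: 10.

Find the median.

Cumulative frequencies: 16, 27, 47, 69, 79
n = 79, so the median is the value in position (n+1)/2 = 40.
Position 40 falls at value 3.

3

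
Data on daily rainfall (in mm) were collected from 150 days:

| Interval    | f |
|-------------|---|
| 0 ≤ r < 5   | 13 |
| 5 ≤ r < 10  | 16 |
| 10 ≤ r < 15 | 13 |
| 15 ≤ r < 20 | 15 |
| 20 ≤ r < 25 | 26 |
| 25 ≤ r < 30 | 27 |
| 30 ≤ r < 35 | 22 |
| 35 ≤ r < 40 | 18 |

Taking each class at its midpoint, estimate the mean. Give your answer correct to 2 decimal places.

21.97

Midpoints: 2.5, 7.5, 12.5, 17.5, 22.5, 27.5, 32.5, 37.5
Σfm = 13×2.5 + 16×7.5 + 13×12.5 + 15×17.5 + 26×22.5 + 27×27.5 + 22×32.5 + 18×37.5 = 3295
n = Σf = 150
Mean = 3295 / 150 = 21.9667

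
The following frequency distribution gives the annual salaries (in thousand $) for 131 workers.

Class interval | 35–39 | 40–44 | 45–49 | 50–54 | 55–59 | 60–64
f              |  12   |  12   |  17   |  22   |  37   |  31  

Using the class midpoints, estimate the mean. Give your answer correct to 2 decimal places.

52.84

Midpoints: 37, 42, 47, 52, 57, 62
Σfm = 12×37 + 12×42 + 17×47 + 22×52 + 37×57 + 31×62 = 6922
n = Σf = 131
Mean = 6922 / 131 = 52.8397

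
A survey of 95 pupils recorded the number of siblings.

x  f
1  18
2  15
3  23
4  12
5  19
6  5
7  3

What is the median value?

3

Cumulative frequencies: 18, 33, 56, 68, 87, 92, 95
n = 95, so the median is the value in position (n+1)/2 = 48.
Position 48 falls at value 3.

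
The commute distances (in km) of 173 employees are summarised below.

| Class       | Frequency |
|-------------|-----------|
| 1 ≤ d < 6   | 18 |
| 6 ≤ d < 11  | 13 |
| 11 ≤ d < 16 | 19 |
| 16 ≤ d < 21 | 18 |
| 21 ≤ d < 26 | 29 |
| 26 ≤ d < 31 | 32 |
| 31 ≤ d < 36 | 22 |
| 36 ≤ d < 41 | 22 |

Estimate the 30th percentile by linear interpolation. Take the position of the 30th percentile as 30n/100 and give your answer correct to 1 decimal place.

Cumulative frequencies: 18, 31, 50, 68, 97, 129, 151, 173
n = 173; position = 30n/100 = 51.9.
This falls in the class 16 ≤ d < 21: L = 16, F = 50, f = 18, h = 5.
30th percentile ≈ 16 + ((51.9 − 50) / 18) × 5 = 16.5278

16.5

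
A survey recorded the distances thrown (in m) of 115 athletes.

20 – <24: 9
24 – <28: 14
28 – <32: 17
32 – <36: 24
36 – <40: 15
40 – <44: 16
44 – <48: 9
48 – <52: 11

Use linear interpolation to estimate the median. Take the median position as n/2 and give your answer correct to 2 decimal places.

34.92

Cumulative frequencies: 9, 23, 40, 64, 79, 95, 104, 115
n = 115; position = n/2 = 57.5.
This falls in the class 32 – <36: L = 32, F = 40, f = 24, h = 4.
Median ≈ 32 + ((57.5 − 40) / 24) × 4 = 34.9167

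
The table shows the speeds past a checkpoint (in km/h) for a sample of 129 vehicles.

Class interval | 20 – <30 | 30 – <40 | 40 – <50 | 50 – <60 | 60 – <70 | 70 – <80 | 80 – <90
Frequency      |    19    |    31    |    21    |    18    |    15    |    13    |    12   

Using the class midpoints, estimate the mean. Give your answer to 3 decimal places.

50.116

Midpoints: 25, 35, 45, 55, 65, 75, 85
Σfm = 19×25 + 31×35 + 21×45 + 18×55 + 15×65 + 13×75 + 12×85 = 6465
n = Σf = 129
Mean = 6465 / 129 = 50.1163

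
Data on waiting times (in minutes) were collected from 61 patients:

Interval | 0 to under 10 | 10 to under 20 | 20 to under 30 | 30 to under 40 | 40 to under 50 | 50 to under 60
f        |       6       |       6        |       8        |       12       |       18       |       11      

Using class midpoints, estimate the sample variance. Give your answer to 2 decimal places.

Midpoints: 5, 15, 25, 35, 45, 55
n = 61, Σfm = 2155, mean = 35.3279
Σfm² = 90925
Σf(m − x̄)² = Σfm² − (Σfm)²/n = 90925 − 2155²/61 = 14793.4426
Sample variance = 14793.4426 / 60 = 246.5574

246.56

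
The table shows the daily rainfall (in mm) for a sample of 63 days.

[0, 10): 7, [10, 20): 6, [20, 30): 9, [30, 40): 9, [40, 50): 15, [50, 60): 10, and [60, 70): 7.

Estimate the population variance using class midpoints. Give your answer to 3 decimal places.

Midpoints: 5, 15, 25, 35, 45, 55, 65
n = 63, Σfm = 2345, mean = 37.2222
Σfm² = 108375
Σf(m − x̄)² = Σfm² − (Σfm)²/n = 108375 − 2345²/63 = 21088.8889
Population variance = 21088.8889 / 63 = 334.7443

334.744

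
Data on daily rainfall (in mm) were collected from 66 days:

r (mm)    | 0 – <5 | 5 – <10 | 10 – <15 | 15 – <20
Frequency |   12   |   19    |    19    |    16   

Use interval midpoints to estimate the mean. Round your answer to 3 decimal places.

10.455

Midpoints: 2.5, 7.5, 12.5, 17.5
Σfm = 12×2.5 + 19×7.5 + 19×12.5 + 16×17.5 = 690
n = Σf = 66
Mean = 690 / 66 = 10.4545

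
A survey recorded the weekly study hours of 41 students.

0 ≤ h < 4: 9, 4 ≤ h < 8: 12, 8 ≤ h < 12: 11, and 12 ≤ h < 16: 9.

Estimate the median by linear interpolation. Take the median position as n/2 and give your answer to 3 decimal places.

Cumulative frequencies: 9, 21, 32, 41
n = 41; position = n/2 = 20.5.
This falls in the class 4 ≤ h < 8: L = 4, F = 9, f = 12, h = 4.
Median ≈ 4 + ((20.5 − 9) / 12) × 4 = 7.8333

7.833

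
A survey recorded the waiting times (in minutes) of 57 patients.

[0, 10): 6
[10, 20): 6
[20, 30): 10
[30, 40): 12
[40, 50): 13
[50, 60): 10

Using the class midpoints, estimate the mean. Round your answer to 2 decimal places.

Midpoints: 5, 15, 25, 35, 45, 55
Σfm = 6×5 + 6×15 + 10×25 + 12×35 + 13×45 + 10×55 = 1925
n = Σf = 57
Mean = 1925 / 57 = 33.7719

33.77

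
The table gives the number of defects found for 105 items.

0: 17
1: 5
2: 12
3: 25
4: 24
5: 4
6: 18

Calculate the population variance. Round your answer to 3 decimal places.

Values: 0, 1, 2, 3, 4, 5, 6
n = 105, Σfx = 328, mean = 3.1238
Σfx² = 1410
Σf(x − x̄)² = Σfx² − (Σfx)²/n = 1410 − 328²/105 = 385.3905
Population variance = 385.3905 / 105 = 3.6704

3.670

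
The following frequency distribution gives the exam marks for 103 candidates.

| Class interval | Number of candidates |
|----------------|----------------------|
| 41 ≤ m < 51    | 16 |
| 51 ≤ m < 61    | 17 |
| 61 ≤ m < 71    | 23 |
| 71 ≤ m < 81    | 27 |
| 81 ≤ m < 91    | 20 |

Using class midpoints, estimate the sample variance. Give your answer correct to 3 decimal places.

181.230

Midpoints: 46, 56, 66, 76, 86
n = 103, Σfm = 6978, mean = 67.7476
Σfm² = 491228
Σf(m − x̄)² = Σfm² − (Σfm)²/n = 491228 − 6978²/103 = 18485.4369
Sample variance = 18485.4369 / 102 = 181.2298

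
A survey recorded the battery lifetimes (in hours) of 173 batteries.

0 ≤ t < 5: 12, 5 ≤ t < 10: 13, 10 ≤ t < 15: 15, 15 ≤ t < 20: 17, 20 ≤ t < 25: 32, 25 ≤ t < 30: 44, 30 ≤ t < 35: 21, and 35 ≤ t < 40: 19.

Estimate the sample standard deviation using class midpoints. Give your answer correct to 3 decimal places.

9.975

Midpoints: 2.5, 7.5, 12.5, 17.5, 22.5, 27.5, 32.5, 37.5
n = 173, Σfm = 3937.5, mean = 22.7601
Σfm² = 106731.25
Σf(m − x̄)² = Σfm² − (Σfm)²/n = 106731.25 − 3937.5²/173 = 17113.2948
Sample variance = 17113.2948 / 172 = 99.4959
Standard deviation = √99.4959 = 9.9748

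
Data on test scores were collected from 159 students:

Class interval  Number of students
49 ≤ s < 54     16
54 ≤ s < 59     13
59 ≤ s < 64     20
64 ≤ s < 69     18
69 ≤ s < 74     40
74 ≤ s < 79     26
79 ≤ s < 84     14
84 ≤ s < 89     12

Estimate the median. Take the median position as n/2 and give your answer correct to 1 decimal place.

Cumulative frequencies: 16, 29, 49, 67, 107, 133, 147, 159
n = 159; position = n/2 = 79.5.
This falls in the class 69 ≤ s < 74: L = 69, F = 67, f = 40, h = 5.
Median ≈ 69 + ((79.5 − 67) / 40) × 5 = 70.5625

70.6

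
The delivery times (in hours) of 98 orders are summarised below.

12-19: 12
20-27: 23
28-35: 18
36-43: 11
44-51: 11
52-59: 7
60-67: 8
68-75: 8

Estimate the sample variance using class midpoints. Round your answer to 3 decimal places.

Midpoints: 15.5, 23.5, 31.5, 39.5, 47.5, 55.5, 63.5, 71.5
n = 98, Σfm = 3719, mean = 37.9490
Σfm² = 170144.5
Σf(m − x̄)² = Σfm² − (Σfm)²/n = 170144.5 − 3719²/98 = 29012.2449
Sample variance = 29012.2449 / 97 = 299.0953

299.095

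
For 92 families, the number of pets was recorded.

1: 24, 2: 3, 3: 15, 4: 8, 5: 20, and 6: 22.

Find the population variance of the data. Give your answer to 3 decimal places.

Values: 1, 2, 3, 4, 5, 6
n = 92, Σfx = 339, mean = 3.6848
Σfx² = 1591
Σf(x − x̄)² = Σfx² − (Σfx)²/n = 1591 − 339²/92 = 341.8587
Population variance = 341.8587 / 92 = 3.7159

3.716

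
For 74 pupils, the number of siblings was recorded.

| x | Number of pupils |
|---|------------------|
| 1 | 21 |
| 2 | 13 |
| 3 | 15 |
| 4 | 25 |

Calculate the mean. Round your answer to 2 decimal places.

Values: 1, 2, 3, 4
Σfx = 21×1 + 13×2 + 15×3 + 25×4 = 192
n = Σf = 74
Mean = 192 / 74 = 2.5946

2.59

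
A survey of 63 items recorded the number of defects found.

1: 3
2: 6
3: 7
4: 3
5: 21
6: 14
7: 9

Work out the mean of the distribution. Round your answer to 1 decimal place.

4.8

Values: 1, 2, 3, 4, 5, 6, 7
Σfx = 3×1 + 6×2 + 7×3 + 3×4 + 21×5 + 14×6 + 9×7 = 300
n = Σf = 63
Mean = 300 / 63 = 4.7619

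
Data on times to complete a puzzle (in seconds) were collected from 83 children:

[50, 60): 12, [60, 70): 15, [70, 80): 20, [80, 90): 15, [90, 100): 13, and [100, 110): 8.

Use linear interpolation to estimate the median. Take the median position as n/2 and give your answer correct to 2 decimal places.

77.25

Cumulative frequencies: 12, 27, 47, 62, 75, 83
n = 83; position = n/2 = 41.5.
This falls in the class [70, 80): L = 70, F = 27, f = 20, h = 10.
Median ≈ 70 + ((41.5 − 27) / 20) × 10 = 77.2500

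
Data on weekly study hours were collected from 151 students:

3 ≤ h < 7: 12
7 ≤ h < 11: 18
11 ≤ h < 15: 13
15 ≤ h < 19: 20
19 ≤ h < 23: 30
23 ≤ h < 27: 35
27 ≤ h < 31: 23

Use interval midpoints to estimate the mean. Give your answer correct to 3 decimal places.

19.225

Midpoints: 5, 9, 13, 17, 21, 25, 29
Σfm = 12×5 + 18×9 + 13×13 + 20×17 + 30×21 + 35×25 + 23×29 = 2903
n = Σf = 151
Mean = 2903 / 151 = 19.2252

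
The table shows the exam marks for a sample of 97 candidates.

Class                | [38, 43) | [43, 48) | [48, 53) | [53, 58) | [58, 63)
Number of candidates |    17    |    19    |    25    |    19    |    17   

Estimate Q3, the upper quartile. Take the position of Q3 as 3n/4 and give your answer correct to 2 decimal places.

56.09

Cumulative frequencies: 17, 36, 61, 80, 97
n = 97; position = 3n/4 = 72.75.
This falls in the class [53, 58): L = 53, F = 61, f = 19, h = 5.
Upper quartile ≈ 53 + ((72.75 − 61) / 19) × 5 = 56.0921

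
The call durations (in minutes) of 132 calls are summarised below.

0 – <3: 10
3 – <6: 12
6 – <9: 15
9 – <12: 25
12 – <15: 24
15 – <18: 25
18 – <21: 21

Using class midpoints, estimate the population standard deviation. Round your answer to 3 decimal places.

5.421

Midpoints: 1.5, 4.5, 7.5, 10.5, 13.5, 16.5, 19.5
n = 132, Σfm = 1590, mean = 12.0455
Σfm² = 23031
Σf(m − x̄)² = Σfm² − (Σfm)²/n = 23031 − 1590²/132 = 3878.7273
Population variance = 3878.7273 / 132 = 29.3843
Standard deviation = √29.3843 = 5.4207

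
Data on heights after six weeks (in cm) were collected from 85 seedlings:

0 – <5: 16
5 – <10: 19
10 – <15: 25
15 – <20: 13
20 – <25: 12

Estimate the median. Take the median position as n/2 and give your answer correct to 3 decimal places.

11.500

Cumulative frequencies: 16, 35, 60, 73, 85
n = 85; position = n/2 = 42.5.
This falls in the class 10 – <15: L = 10, F = 35, f = 25, h = 5.
Median ≈ 10 + ((42.5 − 35) / 25) × 5 = 11.5000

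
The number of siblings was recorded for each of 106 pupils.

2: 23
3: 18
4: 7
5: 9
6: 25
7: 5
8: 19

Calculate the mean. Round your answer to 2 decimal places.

4.81

Values: 2, 3, 4, 5, 6, 7, 8
Σfx = 23×2 + 18×3 + 7×4 + 9×5 + 25×6 + 5×7 + 19×8 = 510
n = Σf = 106
Mean = 510 / 106 = 4.8113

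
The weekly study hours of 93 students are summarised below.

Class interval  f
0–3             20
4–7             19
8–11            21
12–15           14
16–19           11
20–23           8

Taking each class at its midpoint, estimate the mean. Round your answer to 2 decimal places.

Midpoints: 1.5, 5.5, 9.5, 13.5, 17.5, 21.5
Σfm = 20×1.5 + 19×5.5 + 21×9.5 + 14×13.5 + 11×17.5 + 8×21.5 = 887.5
n = Σf = 93
Mean = 887.5 / 93 = 9.5430

9.54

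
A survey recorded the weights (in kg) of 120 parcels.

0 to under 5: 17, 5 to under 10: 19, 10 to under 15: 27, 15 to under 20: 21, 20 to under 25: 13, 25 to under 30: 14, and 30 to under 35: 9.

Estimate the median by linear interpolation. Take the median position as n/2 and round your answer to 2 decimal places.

Cumulative frequencies: 17, 36, 63, 84, 97, 111, 120
n = 120; position = n/2 = 60.
This falls in the class 10 to under 15: L = 10, F = 36, f = 27, h = 5.
Median ≈ 10 + ((60 − 36) / 27) × 5 = 14.4444

14.44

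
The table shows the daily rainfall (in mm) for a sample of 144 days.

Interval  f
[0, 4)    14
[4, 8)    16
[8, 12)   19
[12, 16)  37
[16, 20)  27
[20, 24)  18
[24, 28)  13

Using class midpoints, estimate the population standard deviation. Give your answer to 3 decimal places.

6.867

Midpoints: 2, 6, 10, 14, 18, 22, 26
n = 144, Σfm = 2052, mean = 14.2500
Σfm² = 36032
Σf(m − x̄)² = Σfm² − (Σfm)²/n = 36032 − 2052²/144 = 6791.0000
Population variance = 6791.0000 / 144 = 47.1597
Standard deviation = √47.1597 = 6.8673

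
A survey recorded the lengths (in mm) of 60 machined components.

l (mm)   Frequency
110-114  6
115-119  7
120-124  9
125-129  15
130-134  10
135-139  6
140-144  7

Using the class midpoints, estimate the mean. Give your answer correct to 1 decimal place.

127.2

Midpoints: 112, 117, 122, 127, 132, 137, 142
Σfm = 6×112 + 7×117 + 9×122 + 15×127 + 10×132 + 6×137 + 7×142 = 7630
n = Σf = 60
Mean = 7630 / 60 = 127.1667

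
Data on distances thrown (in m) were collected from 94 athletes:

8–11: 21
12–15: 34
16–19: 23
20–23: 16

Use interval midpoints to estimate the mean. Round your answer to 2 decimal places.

Midpoints: 9.5, 13.5, 17.5, 21.5
Σfm = 21×9.5 + 34×13.5 + 23×17.5 + 16×21.5 = 1405
n = Σf = 94
Mean = 1405 / 94 = 14.9468

14.95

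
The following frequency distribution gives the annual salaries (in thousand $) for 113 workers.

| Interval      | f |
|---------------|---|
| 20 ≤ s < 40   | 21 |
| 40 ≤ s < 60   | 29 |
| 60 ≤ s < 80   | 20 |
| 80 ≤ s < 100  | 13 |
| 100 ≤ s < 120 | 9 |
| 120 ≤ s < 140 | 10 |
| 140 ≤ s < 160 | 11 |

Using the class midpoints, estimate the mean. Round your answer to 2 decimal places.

76.02

Midpoints: 30, 50, 70, 90, 110, 130, 150
Σfm = 21×30 + 29×50 + 20×70 + 13×90 + 9×110 + 10×130 + 11×150 = 8590
n = Σf = 113
Mean = 8590 / 113 = 76.0177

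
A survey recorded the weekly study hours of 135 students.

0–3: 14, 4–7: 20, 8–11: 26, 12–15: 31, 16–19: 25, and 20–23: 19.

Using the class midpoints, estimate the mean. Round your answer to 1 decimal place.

12.2

Midpoints: 1.5, 5.5, 9.5, 13.5, 17.5, 21.5
Σfm = 14×1.5 + 20×5.5 + 26×9.5 + 31×13.5 + 25×17.5 + 19×21.5 = 1642.5
n = Σf = 135
Mean = 1642.5 / 135 = 12.1667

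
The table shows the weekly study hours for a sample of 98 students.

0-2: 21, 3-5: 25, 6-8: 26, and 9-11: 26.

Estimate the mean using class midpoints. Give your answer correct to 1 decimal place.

Midpoints: 1, 4, 7, 10
Σfm = 21×1 + 25×4 + 26×7 + 26×10 = 563
n = Σf = 98
Mean = 563 / 98 = 5.7449

5.7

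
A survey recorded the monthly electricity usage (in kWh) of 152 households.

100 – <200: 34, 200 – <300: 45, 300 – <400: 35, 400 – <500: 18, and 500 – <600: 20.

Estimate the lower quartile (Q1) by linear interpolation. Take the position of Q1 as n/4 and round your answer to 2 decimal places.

Cumulative frequencies: 34, 79, 114, 132, 152
n = 152; position = n/4 = 38.
This falls in the class 200 – <300: L = 200, F = 34, f = 45, h = 100.
Lower quartile ≈ 200 + ((38 − 34) / 45) × 100 = 208.8889

208.89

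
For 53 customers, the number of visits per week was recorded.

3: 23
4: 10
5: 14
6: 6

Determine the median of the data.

Cumulative frequencies: 23, 33, 47, 53
n = 53, so the median is the value in position (n+1)/2 = 27.
Position 27 falls at value 4.

4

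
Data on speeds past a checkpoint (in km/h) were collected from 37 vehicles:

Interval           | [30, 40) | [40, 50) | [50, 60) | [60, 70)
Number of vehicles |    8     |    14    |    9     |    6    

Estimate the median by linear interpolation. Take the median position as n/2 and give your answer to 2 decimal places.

47.50

Cumulative frequencies: 8, 22, 31, 37
n = 37; position = n/2 = 18.5.
This falls in the class [40, 50): L = 40, F = 8, f = 14, h = 10.
Median ≈ 40 + ((18.5 − 8) / 14) × 10 = 47.5000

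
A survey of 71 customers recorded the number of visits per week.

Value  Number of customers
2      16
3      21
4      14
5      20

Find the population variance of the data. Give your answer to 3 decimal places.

Values: 2, 3, 4, 5
n = 71, Σfx = 251, mean = 3.5352
Σfx² = 977
Σf(x − x̄)² = Σfx² − (Σfx)²/n = 977 − 251²/71 = 89.6620
Population variance = 89.6620 / 71 = 1.2628

1.263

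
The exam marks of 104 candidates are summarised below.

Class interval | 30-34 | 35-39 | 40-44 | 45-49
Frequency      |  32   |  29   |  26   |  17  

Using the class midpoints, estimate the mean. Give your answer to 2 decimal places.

Midpoints: 32, 37, 42, 47
Σfm = 32×32 + 29×37 + 26×42 + 17×47 = 3988
n = Σf = 104
Mean = 3988 / 104 = 38.3462

38.35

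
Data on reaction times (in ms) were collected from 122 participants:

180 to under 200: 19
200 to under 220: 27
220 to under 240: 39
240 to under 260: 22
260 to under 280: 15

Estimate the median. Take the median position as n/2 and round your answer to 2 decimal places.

Cumulative frequencies: 19, 46, 85, 107, 122
n = 122; position = n/2 = 61.
This falls in the class 220 to under 240: L = 220, F = 46, f = 39, h = 20.
Median ≈ 220 + ((61 − 46) / 39) × 20 = 227.6923

227.69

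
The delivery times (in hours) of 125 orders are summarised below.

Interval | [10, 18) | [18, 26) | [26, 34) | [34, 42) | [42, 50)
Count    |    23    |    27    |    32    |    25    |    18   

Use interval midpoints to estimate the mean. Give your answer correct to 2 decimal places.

Midpoints: 14, 22, 30, 38, 46
Σfm = 23×14 + 27×22 + 32×30 + 25×38 + 18×46 = 3654
n = Σf = 125
Mean = 3654 / 125 = 29.2320

29.23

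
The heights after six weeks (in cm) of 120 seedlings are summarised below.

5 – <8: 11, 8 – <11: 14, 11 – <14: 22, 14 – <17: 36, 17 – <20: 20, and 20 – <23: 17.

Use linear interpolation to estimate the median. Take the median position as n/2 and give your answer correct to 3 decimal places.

Cumulative frequencies: 11, 25, 47, 83, 103, 120
n = 120; position = n/2 = 60.
This falls in the class 14 – <17: L = 14, F = 47, f = 36, h = 3.
Median ≈ 14 + ((60 − 47) / 36) × 3 = 15.0833

15.083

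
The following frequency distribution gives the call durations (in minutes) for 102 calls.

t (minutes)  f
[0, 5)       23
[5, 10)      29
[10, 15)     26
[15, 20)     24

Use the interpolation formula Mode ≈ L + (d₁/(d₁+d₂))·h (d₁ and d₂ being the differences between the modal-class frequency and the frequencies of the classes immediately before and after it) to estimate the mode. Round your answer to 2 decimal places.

8.33

Modal class: [5, 10) (highest frequency 29).
d₁ = 29 − 23 = 6, d₂ = 29 − 26 = 3
Mode ≈ 5 + (6/(6+3)) × 5 = 5 + 3.3333 = 8.3333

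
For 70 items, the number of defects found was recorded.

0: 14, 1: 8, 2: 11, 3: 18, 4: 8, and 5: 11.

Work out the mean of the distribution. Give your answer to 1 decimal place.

Values: 0, 1, 2, 3, 4, 5
Σfx = 14×0 + 8×1 + 11×2 + 18×3 + 8×4 + 11×5 = 171
n = Σf = 70
Mean = 171 / 70 = 2.4429

2.4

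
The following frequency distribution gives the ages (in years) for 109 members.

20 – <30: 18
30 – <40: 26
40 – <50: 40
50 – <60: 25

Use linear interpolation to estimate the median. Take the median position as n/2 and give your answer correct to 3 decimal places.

Cumulative frequencies: 18, 44, 84, 109
n = 109; position = n/2 = 54.5.
This falls in the class 40 – <50: L = 40, F = 44, f = 40, h = 10.
Median ≈ 40 + ((54.5 − 44) / 40) × 10 = 42.6250

42.625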